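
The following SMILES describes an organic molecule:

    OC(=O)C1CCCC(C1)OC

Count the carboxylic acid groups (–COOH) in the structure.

1

The carboxylic acid motif appears at heavy-atom position 2 in the SMILES.
Other groups present: 1 ether.
Carboxylic acid count: 1.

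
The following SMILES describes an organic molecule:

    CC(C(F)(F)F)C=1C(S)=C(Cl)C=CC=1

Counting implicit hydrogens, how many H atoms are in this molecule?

Walk through each heavy atom and fill implicit hydrogens from standard valence (C 4, N 3, O 2, S 2, halogen 1):
  atom 1: C, bond orders sum to 1 (valence 4) → 3 H
  atom 2: C, bond orders sum to 3 (valence 4) → 1 H
  atom 3: C, bond orders sum to 4 (valence 4) → 0 H
  atom 4: F (halogen, monovalent) → 0 H
  atom 5: F (halogen, monovalent) → 0 H
  atom 6: F (halogen, monovalent) → 0 H
  atom 7: C, bond orders sum to 4 (valence 4) → 0 H
  atom 8: C, bond orders sum to 4 (valence 4) → 0 H
  atom 9: S, bond orders sum to 1 (valence 2) → 1 H
  atom 10: C, bond orders sum to 4 (valence 4) → 0 H
  atom 11: Cl (halogen, monovalent) → 0 H
  atom 12: C, bond orders sum to 3 (valence 4) → 1 H
  atom 13: C, bond orders sum to 3 (valence 4) → 1 H
  atom 14: C, bond orders sum to 3 (valence 4) → 1 H
Total hydrogens: 8.

8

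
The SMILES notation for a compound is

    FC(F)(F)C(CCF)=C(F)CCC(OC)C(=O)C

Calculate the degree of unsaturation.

2

Degree of unsaturation = (number of rings) + (number of π bonds).
Ring closures in the SMILES: 0.
π bonds: 2 double bonds (each 1 DoU) → 2 DoU from unsaturation.
Total DoU = 0 + 2 = 2.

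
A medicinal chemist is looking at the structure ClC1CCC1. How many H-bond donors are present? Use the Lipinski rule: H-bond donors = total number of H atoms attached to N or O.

0

Donors: find every N or O and count the H atoms it carries.
  (no N or O atoms present)
Lipinski HBD = 0.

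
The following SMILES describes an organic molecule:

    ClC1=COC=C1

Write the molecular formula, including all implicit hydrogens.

Walk through each heavy atom and fill implicit hydrogens from standard valence (C 4, N 3, O 2, S 2, halogen 1):
  atom 1: Cl (halogen, monovalent) → 0 H
  atom 2: C, bond orders sum to 4 (valence 4) → 0 H
  atom 3: C, bond orders sum to 3 (valence 4) → 1 H
  atom 4: O, bond orders sum to 2 (valence 2) → 0 H
  atom 5: C, bond orders sum to 3 (valence 4) → 1 H
  atom 6: C, bond orders sum to 3 (valence 4) → 1 H
Totals → C:4, H:3, Cl:1, O:1.
In Hill order: C4H3ClO.

C4H3ClO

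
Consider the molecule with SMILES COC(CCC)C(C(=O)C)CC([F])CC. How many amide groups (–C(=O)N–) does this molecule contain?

0

Scan the SMILES for the amide motif — none present.
Groups that are present: 1 ether, 1 ketone.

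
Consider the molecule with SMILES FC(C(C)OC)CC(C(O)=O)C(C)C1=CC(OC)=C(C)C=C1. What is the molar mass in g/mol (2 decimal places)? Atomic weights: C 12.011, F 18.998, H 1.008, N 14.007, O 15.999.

First, the molecular formula is C17H25FO4 (counting implicit H from valence).
  C: 17 × 12.011 = 204.187
  F: 1 × 18.998 = 18.998
  H: 25 × 1.008 = 25.200
  O: 4 × 15.999 = 63.996
Sum: 17×12.011 + 1×18.998 + 25×1.008 + 4×15.999 = 312.381 → 312.38 g/mol.

312.38 g/mol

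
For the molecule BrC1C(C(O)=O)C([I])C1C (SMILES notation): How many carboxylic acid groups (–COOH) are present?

The carboxylic acid motif appears at heavy-atom position 4 in the SMILES.
Carboxylic acid count: 1.

1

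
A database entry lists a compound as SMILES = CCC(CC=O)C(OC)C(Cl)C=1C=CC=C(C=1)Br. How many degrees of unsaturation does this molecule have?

5

Degree of unsaturation = (number of rings) + (number of π bonds).
Ring closures in the SMILES: 1.
π bonds: 4 double bonds (each 1 DoU) → 4 DoU from unsaturation.
Total DoU = 1 + 4 = 5.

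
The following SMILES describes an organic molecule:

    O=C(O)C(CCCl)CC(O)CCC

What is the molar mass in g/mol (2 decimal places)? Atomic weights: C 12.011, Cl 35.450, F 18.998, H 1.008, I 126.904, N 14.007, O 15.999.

208.68 g/mol

First, the molecular formula is C9H17ClO3 (counting implicit H from valence).
  C: 9 × 12.011 = 108.099
  Cl: 1 × 35.450 = 35.450
  H: 17 × 1.008 = 17.136
  O: 3 × 15.999 = 47.997
Sum: 9×12.011 + 1×35.450 + 17×1.008 + 3×15.999 = 208.682 → 208.68 g/mol.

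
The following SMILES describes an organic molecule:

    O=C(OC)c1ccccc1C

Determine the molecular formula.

Walk through each heavy atom and fill implicit hydrogens from standard valence (C 4, N 3, O 2, S 2, halogen 1); for lowercase aromatic atoms, an aromatic c carries 1 H when it has two neighbours and 0 H with three, and aromatic n carries 0 H:
  atom 1: O, bond orders sum to 2 (valence 2) → 0 H
  atom 2: C, bond orders sum to 4 (valence 4) → 0 H
  atom 3: O, bond orders sum to 2 (valence 2) → 0 H
  atom 4: C, bond orders sum to 1 (valence 4) → 3 H
  atom 5: aromatic c, 3 neighbours → 0 H
  atom 6: aromatic c, 2 neighbours → 1 H
  atom 7: aromatic c, 2 neighbours → 1 H
  atom 8: aromatic c, 2 neighbours → 1 H
  atom 9: aromatic c, 2 neighbours → 1 H
  atom 10: aromatic c, 3 neighbours → 0 H
  atom 11: C, bond orders sum to 1 (valence 4) → 3 H
Totals → C:9, H:10, O:2.
In Hill order: C9H10O2.

C9H10O2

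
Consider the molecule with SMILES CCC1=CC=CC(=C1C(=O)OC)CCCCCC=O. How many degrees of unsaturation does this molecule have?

6

Degree of unsaturation = (number of rings) + (number of π bonds).
Ring closures in the SMILES: 1.
π bonds: 5 double bonds (each 1 DoU) → 5 DoU from unsaturation.
Total DoU = 1 + 5 = 6.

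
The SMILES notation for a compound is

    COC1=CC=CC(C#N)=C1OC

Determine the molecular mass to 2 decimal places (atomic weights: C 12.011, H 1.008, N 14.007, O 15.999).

First, the molecular formula is C9H9NO2 (counting implicit H from valence).
  C: 9 × 12.011 = 108.099
  H: 9 × 1.008 = 9.072
  N: 1 × 14.007 = 14.007
  O: 2 × 15.999 = 31.998
Sum: 9×12.011 + 9×1.008 + 1×14.007 + 2×15.999 = 163.176 → 163.18 g/mol.

163.18 g/mol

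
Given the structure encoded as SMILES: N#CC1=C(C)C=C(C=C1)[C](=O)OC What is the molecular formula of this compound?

C10H9NO2

Walk through each heavy atom and fill implicit hydrogens from standard valence (C 4, N 3, O 2, S 2, halogen 1):
  atom 1: N, bond orders sum to 3 (valence 3) → 0 H
  atom 2: C, bond orders sum to 4 (valence 4) → 0 H
  atom 3: C, bond orders sum to 4 (valence 4) → 0 H
  atom 4: C, bond orders sum to 4 (valence 4) → 0 H
  atom 5: C, bond orders sum to 1 (valence 4) → 3 H
  atom 6: C, bond orders sum to 3 (valence 4) → 1 H
  atom 7: C, bond orders sum to 4 (valence 4) → 0 H
  atom 8: C, bond orders sum to 3 (valence 4) → 1 H
  atom 9: C, bond orders sum to 3 (valence 4) → 1 H
  atom 10: C with explicit H count 0
  atom 11: O, bond orders sum to 2 (valence 2) → 0 H
  atom 12: O, bond orders sum to 2 (valence 2) → 0 H
  atom 13: C, bond orders sum to 1 (valence 4) → 3 H
Totals → C:10, H:9, N:1, O:2.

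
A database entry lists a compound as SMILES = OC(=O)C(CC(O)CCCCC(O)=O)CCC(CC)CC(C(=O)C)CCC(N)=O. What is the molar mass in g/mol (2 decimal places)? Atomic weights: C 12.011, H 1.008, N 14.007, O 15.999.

First, the molecular formula is C21H37NO7 (counting implicit H from valence).
  C: 21 × 12.011 = 252.231
  H: 37 × 1.008 = 37.296
  N: 1 × 14.007 = 14.007
  O: 7 × 15.999 = 111.993
Sum: 21×12.011 + 37×1.008 + 1×14.007 + 7×15.999 = 415.527 → 415.53 g/mol.

415.53 g/mol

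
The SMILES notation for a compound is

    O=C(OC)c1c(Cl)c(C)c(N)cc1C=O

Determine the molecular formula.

C10H10ClNO3

Walk through each heavy atom and fill implicit hydrogens from standard valence (C 4, N 3, O 2, S 2, halogen 1); for lowercase aromatic atoms, an aromatic c carries 1 H when it has two neighbours and 0 H with three, and aromatic n carries 0 H:
  atom 1: O, bond orders sum to 2 (valence 2) → 0 H
  atom 2: C, bond orders sum to 4 (valence 4) → 0 H
  atom 3: O, bond orders sum to 2 (valence 2) → 0 H
  atom 4: C, bond orders sum to 1 (valence 4) → 3 H
  atom 5: aromatic c, 3 neighbours → 0 H
  atom 6: aromatic c, 3 neighbours → 0 H
  atom 7: Cl (halogen, monovalent) → 0 H
  atom 8: aromatic c, 3 neighbours → 0 H
  atom 9: C, bond orders sum to 1 (valence 4) → 3 H
  atom 10: aromatic c, 3 neighbours → 0 H
  atom 11: N, bond orders sum to 1 (valence 3) → 2 H
  atom 12: aromatic c, 2 neighbours → 1 H
  atom 13: aromatic c, 3 neighbours → 0 H
  atom 14: C, bond orders sum to 3 (valence 4) → 1 H
  atom 15: O, bond orders sum to 2 (valence 2) → 0 H
Totals → C:10, H:10, Cl:1, N:1, O:3.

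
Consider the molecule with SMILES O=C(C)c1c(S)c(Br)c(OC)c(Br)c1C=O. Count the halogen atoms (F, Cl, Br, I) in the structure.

Halogen atoms appear at heavy-atom positions 8, 13 (2×Br).
Other groups present: 1 aldehyde, 1 ether, 1 ketone, 1 thiol.
Halogen count: 2.

2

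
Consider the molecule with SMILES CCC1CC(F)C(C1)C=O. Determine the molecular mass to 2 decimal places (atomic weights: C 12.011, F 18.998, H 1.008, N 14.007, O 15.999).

First, the molecular formula is C8H13FO (counting implicit H from valence).
  C: 8 × 12.011 = 96.088
  F: 1 × 18.998 = 18.998
  H: 13 × 1.008 = 13.104
  O: 1 × 15.999 = 15.999
Sum: 8×12.011 + 1×18.998 + 13×1.008 + 1×15.999 = 144.189 → 144.19 g/mol.

144.19 g/mol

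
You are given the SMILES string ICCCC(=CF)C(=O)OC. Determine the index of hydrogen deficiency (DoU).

Molecular formula: C7H10FIO2.
DoU = (2C + 2 + N − H − X) / 2, where X is the halogen count and O/S are ignored.
    = (2·7 + 2 + 0 − 10 − 2) / 2 = 4 / 2 = 2.

2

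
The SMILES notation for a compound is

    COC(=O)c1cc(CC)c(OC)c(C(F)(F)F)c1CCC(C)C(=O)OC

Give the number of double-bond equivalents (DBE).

Molecular formula: C18H23F3O5.
DoU = (2C + 2 + N − H − X) / 2, where X is the halogen count and O/S are ignored.
    = (2·18 + 2 + 0 − 23 − 3) / 2 = 12 / 2 = 6.

6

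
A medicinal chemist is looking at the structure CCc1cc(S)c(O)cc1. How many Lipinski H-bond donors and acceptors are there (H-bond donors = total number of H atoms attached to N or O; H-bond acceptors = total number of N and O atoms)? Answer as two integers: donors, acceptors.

1, 1

Donors: find every N or O and count the H atoms it carries.
  atom 8 (O): bond orders sum to 1 → 1 H
Lipinski HBD = 1.
Acceptors: N atoms = 0, O atoms = 1 → HBA = 1.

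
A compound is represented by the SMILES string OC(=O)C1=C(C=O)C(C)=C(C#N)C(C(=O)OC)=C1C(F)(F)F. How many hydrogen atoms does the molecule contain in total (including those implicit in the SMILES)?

Walk through each heavy atom and fill implicit hydrogens from standard valence (C 4, N 3, O 2, S 2, halogen 1):
  atom 1: O, bond orders sum to 1 (valence 2) → 1 H
  atom 2: C, bond orders sum to 4 (valence 4) → 0 H
  atom 3: O, bond orders sum to 2 (valence 2) → 0 H
  atom 4: C, bond orders sum to 4 (valence 4) → 0 H
  atom 5: C, bond orders sum to 4 (valence 4) → 0 H
  atom 6: C, bond orders sum to 3 (valence 4) → 1 H
  atom 7: O, bond orders sum to 2 (valence 2) → 0 H
  atom 8: C, bond orders sum to 4 (valence 4) → 0 H
  atom 9: C, bond orders sum to 1 (valence 4) → 3 H
  atom 10: C, bond orders sum to 4 (valence 4) → 0 H
  atom 11: C, bond orders sum to 4 (valence 4) → 0 H
  atom 12: N, bond orders sum to 3 (valence 3) → 0 H
  atom 13: C, bond orders sum to 4 (valence 4) → 0 H
  atom 14: C, bond orders sum to 4 (valence 4) → 0 H
  atom 15: O, bond orders sum to 2 (valence 2) → 0 H
  atom 16: O, bond orders sum to 2 (valence 2) → 0 H
  atom 17: C, bond orders sum to 1 (valence 4) → 3 H
  atom 18: C, bond orders sum to 4 (valence 4) → 0 H
  atom 19: C, bond orders sum to 4 (valence 4) → 0 H
  atom 20: F (halogen, monovalent) → 0 H
  atom 21: F (halogen, monovalent) → 0 H
  atom 22: F (halogen, monovalent) → 0 H
Total hydrogens: 8.

8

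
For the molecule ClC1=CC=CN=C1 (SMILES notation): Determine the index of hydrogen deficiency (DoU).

Molecular formula: C5H4ClN.
DoU = (2C + 2 + N − H − X) / 2, where X is the halogen count and O/S are ignored.
    = (2·5 + 2 + 1 − 4 − 1) / 2 = 8 / 2 = 4.

4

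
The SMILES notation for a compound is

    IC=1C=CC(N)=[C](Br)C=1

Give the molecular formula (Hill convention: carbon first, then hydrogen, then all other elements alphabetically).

C6H5BrIN

Walk through each heavy atom and fill implicit hydrogens from standard valence (C 4, N 3, O 2, S 2, halogen 1):
  atom 1: I (halogen, monovalent) → 0 H
  atom 2: C, bond orders sum to 4 (valence 4) → 0 H
  atom 3: C, bond orders sum to 3 (valence 4) → 1 H
  atom 4: C, bond orders sum to 3 (valence 4) → 1 H
  atom 5: C, bond orders sum to 4 (valence 4) → 0 H
  atom 6: N, bond orders sum to 1 (valence 3) → 2 H
  atom 7: C with explicit H count 0
  atom 8: Br (halogen, monovalent) → 0 H
  atom 9: C, bond orders sum to 3 (valence 4) → 1 H
Totals → C:6, H:5, Br:1, I:1, N:1.
In Hill order: C6H5BrIN.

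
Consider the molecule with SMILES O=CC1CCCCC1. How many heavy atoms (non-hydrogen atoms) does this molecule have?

Every atom symbol written in the SMILES (organic subset) is one heavy atom; implicit H are not written.
Heavy atoms by element → C:7, O:1.
Total: 8.

8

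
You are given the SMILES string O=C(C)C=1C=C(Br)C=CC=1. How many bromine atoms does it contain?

Scan the SMILES for Br atoms (remember two-letter symbols like Cl and Br are single atoms).
Bromine count: 1.

1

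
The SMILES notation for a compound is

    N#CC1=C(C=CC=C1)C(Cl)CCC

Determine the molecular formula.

C11H12ClN

Walk through each heavy atom and fill implicit hydrogens from standard valence (C 4, N 3, O 2, S 2, halogen 1):
  atom 1: N, bond orders sum to 3 (valence 3) → 0 H
  atom 2: C, bond orders sum to 4 (valence 4) → 0 H
  atom 3: C, bond orders sum to 4 (valence 4) → 0 H
  atom 4: C, bond orders sum to 4 (valence 4) → 0 H
  atom 5: C, bond orders sum to 3 (valence 4) → 1 H
  atom 6: C, bond orders sum to 3 (valence 4) → 1 H
  atom 7: C, bond orders sum to 3 (valence 4) → 1 H
  atom 8: C, bond orders sum to 3 (valence 4) → 1 H
  atom 9: C, bond orders sum to 3 (valence 4) → 1 H
  atom 10: Cl (halogen, monovalent) → 0 H
  atom 11: C, bond orders sum to 2 (valence 4) → 2 H
  atom 12: C, bond orders sum to 2 (valence 4) → 2 H
  atom 13: C, bond orders sum to 1 (valence 4) → 3 H
Totals → C:11, H:12, Cl:1, N:1.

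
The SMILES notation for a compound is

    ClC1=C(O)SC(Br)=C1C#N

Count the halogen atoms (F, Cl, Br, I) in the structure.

Halogen atoms appear at heavy-atom positions 1, 7 (1×Br, 1×Cl).
Other groups present: 1 hydroxyl, 1 nitrile.
Halogen count: 2.

2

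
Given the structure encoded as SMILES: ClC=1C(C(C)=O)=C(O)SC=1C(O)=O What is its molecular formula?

C7H5ClO4S

Walk through each heavy atom and fill implicit hydrogens from standard valence (C 4, N 3, O 2, S 2, halogen 1):
  atom 1: Cl (halogen, monovalent) → 0 H
  atom 2: C, bond orders sum to 4 (valence 4) → 0 H
  atom 3: C, bond orders sum to 4 (valence 4) → 0 H
  atom 4: C, bond orders sum to 4 (valence 4) → 0 H
  atom 5: C, bond orders sum to 1 (valence 4) → 3 H
  atom 6: O, bond orders sum to 2 (valence 2) → 0 H
  atom 7: C, bond orders sum to 4 (valence 4) → 0 H
  atom 8: O, bond orders sum to 1 (valence 2) → 1 H
  atom 9: S, bond orders sum to 2 (valence 2) → 0 H
  atom 10: C, bond orders sum to 4 (valence 4) → 0 H
  atom 11: C, bond orders sum to 4 (valence 4) → 0 H
  atom 12: O, bond orders sum to 1 (valence 2) → 1 H
  atom 13: O, bond orders sum to 2 (valence 2) → 0 H
Totals → C:7, H:5, Cl:1, O:4, S:1.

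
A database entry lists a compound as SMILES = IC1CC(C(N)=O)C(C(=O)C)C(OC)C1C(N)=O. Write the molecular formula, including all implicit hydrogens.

Walk through each heavy atom and fill implicit hydrogens from standard valence (C 4, N 3, O 2, S 2, halogen 1):
  atom 1: I (halogen, monovalent) → 0 H
  atom 2: C, bond orders sum to 3 (valence 4) → 1 H
  atom 3: C, bond orders sum to 2 (valence 4) → 2 H
  atom 4: C, bond orders sum to 3 (valence 4) → 1 H
  atom 5: C, bond orders sum to 4 (valence 4) → 0 H
  atom 6: N, bond orders sum to 1 (valence 3) → 2 H
  atom 7: O, bond orders sum to 2 (valence 2) → 0 H
  atom 8: C, bond orders sum to 3 (valence 4) → 1 H
  atom 9: C, bond orders sum to 4 (valence 4) → 0 H
  atom 10: O, bond orders sum to 2 (valence 2) → 0 H
  atom 11: C, bond orders sum to 1 (valence 4) → 3 H
  atom 12: C, bond orders sum to 3 (valence 4) → 1 H
  atom 13: O, bond orders sum to 2 (valence 2) → 0 H
  atom 14: C, bond orders sum to 1 (valence 4) → 3 H
  atom 15: C, bond orders sum to 3 (valence 4) → 1 H
  atom 16: C, bond orders sum to 4 (valence 4) → 0 H
  atom 17: N, bond orders sum to 1 (valence 3) → 2 H
  atom 18: O, bond orders sum to 2 (valence 2) → 0 H
Totals → C:11, H:17, I:1, N:2, O:4.

C11H17IN2O4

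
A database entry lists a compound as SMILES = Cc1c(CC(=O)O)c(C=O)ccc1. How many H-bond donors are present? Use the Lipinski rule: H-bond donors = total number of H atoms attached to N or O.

Donors: find every N or O and count the H atoms it carries.
  atom 6 (O): bond orders sum to 2 → 0 H
  atom 7 (O): bond orders sum to 1 → 1 H
  atom 10 (O): bond orders sum to 2 → 0 H
Lipinski HBD = 1.

1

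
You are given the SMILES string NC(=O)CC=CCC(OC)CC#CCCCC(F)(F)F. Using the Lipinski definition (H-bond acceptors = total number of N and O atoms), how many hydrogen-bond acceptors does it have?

N atoms: 1; O atoms: 2.
Lipinski HBA = 1 + 2 = 3.

3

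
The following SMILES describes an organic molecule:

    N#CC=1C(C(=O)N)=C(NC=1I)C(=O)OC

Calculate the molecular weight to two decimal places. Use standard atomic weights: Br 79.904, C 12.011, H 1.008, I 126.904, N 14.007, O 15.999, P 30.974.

319.06 g/mol

First, the molecular formula is C8H6IN3O3 (counting implicit H from valence).
  C: 8 × 12.011 = 96.088
  H: 6 × 1.008 = 6.048
  I: 1 × 126.904 = 126.904
  N: 3 × 14.007 = 42.021
  O: 3 × 15.999 = 47.997
Sum: 8×12.011 + 6×1.008 + 1×126.904 + 3×14.007 + 3×15.999 = 319.058 → 319.06 g/mol.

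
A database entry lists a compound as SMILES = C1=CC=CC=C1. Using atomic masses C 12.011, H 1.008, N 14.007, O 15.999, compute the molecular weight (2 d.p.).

78.11 g/mol

First, the molecular formula is C6H6 (counting implicit H from valence).
  C: 6 × 12.011 = 72.066
  H: 6 × 1.008 = 6.048
Sum: 6×12.011 + 6×1.008 = 78.114 → 78.11 g/mol.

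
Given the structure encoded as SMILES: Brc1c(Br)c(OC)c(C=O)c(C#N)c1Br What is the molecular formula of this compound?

C9H4Br3NO2

Walk through each heavy atom and fill implicit hydrogens from standard valence (C 4, N 3, O 2, S 2, halogen 1); for lowercase aromatic atoms, an aromatic c carries 1 H when it has two neighbours and 0 H with three, and aromatic n carries 0 H:
  atom 1: Br (halogen, monovalent) → 0 H
  atom 2: aromatic c, 3 neighbours → 0 H
  atom 3: aromatic c, 3 neighbours → 0 H
  atom 4: Br (halogen, monovalent) → 0 H
  atom 5: aromatic c, 3 neighbours → 0 H
  atom 6: O, bond orders sum to 2 (valence 2) → 0 H
  atom 7: C, bond orders sum to 1 (valence 4) → 3 H
  atom 8: aromatic c, 3 neighbours → 0 H
  atom 9: C, bond orders sum to 3 (valence 4) → 1 H
  atom 10: O, bond orders sum to 2 (valence 2) → 0 H
  atom 11: aromatic c, 3 neighbours → 0 H
  atom 12: C, bond orders sum to 4 (valence 4) → 0 H
  atom 13: N, bond orders sum to 3 (valence 3) → 0 H
  atom 14: aromatic c, 3 neighbours → 0 H
  atom 15: Br (halogen, monovalent) → 0 H
Totals → C:9, H:4, Br:3, N:1, O:2.
In Hill order: C9H4Br3NO2.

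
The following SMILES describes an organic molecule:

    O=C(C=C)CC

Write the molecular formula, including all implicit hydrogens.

Walk through each heavy atom and fill implicit hydrogens from standard valence (C 4, N 3, O 2, S 2, halogen 1):
  atom 1: O, bond orders sum to 2 (valence 2) → 0 H
  atom 2: C, bond orders sum to 4 (valence 4) → 0 H
  atom 3: C, bond orders sum to 3 (valence 4) → 1 H
  atom 4: C, bond orders sum to 2 (valence 4) → 2 H
  atom 5: C, bond orders sum to 2 (valence 4) → 2 H
  atom 6: C, bond orders sum to 1 (valence 4) → 3 H
Totals → C:5, H:8, O:1.

C5H8O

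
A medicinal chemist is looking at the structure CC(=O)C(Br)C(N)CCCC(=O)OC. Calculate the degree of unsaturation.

2

Degree of unsaturation = (number of rings) + (number of π bonds).
Ring closures in the SMILES: 0.
π bonds: 2 double bonds (each 1 DoU) → 2 DoU from unsaturation.
Total DoU = 0 + 2 = 2.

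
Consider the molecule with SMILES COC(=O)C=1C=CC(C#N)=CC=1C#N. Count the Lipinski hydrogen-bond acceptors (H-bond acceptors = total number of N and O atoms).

4

N atoms: 2; O atoms: 2.
Lipinski HBA = 2 + 2 = 4.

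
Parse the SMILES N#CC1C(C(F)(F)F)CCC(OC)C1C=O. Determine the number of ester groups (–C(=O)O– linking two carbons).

Scan the SMILES for the ester motif — none present.
Groups that are present: 1 aldehyde, 1 ether, 1 nitrile.

0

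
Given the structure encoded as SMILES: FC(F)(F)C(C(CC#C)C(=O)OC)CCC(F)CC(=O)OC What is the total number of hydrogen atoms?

Walk through each heavy atom and fill implicit hydrogens from standard valence (C 4, N 3, O 2, S 2, halogen 1):
  atom 1: F (halogen, monovalent) → 0 H
  atom 2: C, bond orders sum to 4 (valence 4) → 0 H
  atom 3: F (halogen, monovalent) → 0 H
  atom 4: F (halogen, monovalent) → 0 H
  atom 5: C, bond orders sum to 3 (valence 4) → 1 H
  atom 6: C, bond orders sum to 3 (valence 4) → 1 H
  atom 7: C, bond orders sum to 2 (valence 4) → 2 H
  atom 8: C, bond orders sum to 4 (valence 4) → 0 H
  atom 9: C, bond orders sum to 3 (valence 4) → 1 H
  atom 10: C, bond orders sum to 4 (valence 4) → 0 H
  atom 11: O, bond orders sum to 2 (valence 2) → 0 H
  atom 12: O, bond orders sum to 2 (valence 2) → 0 H
  atom 13: C, bond orders sum to 1 (valence 4) → 3 H
  atom 14: C, bond orders sum to 2 (valence 4) → 2 H
  atom 15: C, bond orders sum to 2 (valence 4) → 2 H
  atom 16: C, bond orders sum to 3 (valence 4) → 1 H
  atom 17: F (halogen, monovalent) → 0 H
  atom 18: C, bond orders sum to 2 (valence 4) → 2 H
  atom 19: C, bond orders sum to 4 (valence 4) → 0 H
  atom 20: O, bond orders sum to 2 (valence 2) → 0 H
  atom 21: O, bond orders sum to 2 (valence 2) → 0 H
  atom 22: C, bond orders sum to 1 (valence 4) → 3 H
Total hydrogens: 18.

18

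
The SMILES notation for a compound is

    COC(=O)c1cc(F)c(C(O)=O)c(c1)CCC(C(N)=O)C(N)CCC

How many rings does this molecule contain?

1

In SMILES, each pair of matching ring-closure digits denotes one ring-closing bond; the number of such bonds equals the number of independent rings.
Ring-closure bonds here: 1.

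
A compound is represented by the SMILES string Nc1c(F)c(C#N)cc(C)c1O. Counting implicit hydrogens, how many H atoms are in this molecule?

7

Walk through each heavy atom and fill implicit hydrogens from standard valence (C 4, N 3, O 2, S 2, halogen 1); for lowercase aromatic atoms, an aromatic c carries 1 H when it has two neighbours and 0 H with three, and aromatic n carries 0 H:
  atom 1: N, bond orders sum to 1 (valence 3) → 2 H
  atom 2: aromatic c, 3 neighbours → 0 H
  atom 3: aromatic c, 3 neighbours → 0 H
  atom 4: F (halogen, monovalent) → 0 H
  atom 5: aromatic c, 3 neighbours → 0 H
  atom 6: C, bond orders sum to 4 (valence 4) → 0 H
  atom 7: N, bond orders sum to 3 (valence 3) → 0 H
  atom 8: aromatic c, 2 neighbours → 1 H
  atom 9: aromatic c, 3 neighbours → 0 H
  atom 10: C, bond orders sum to 1 (valence 4) → 3 H
  atom 11: aromatic c, 3 neighbours → 0 H
  atom 12: O, bond orders sum to 1 (valence 2) → 1 H
Total hydrogens: 7.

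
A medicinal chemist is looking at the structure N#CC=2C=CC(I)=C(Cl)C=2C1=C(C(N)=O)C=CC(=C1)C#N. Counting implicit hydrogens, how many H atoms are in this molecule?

7

Walk through each heavy atom and fill implicit hydrogens from standard valence (C 4, N 3, O 2, S 2, halogen 1):
  atom 1: N, bond orders sum to 3 (valence 3) → 0 H
  atom 2: C, bond orders sum to 4 (valence 4) → 0 H
  atom 3: C, bond orders sum to 4 (valence 4) → 0 H
  atom 4: C, bond orders sum to 3 (valence 4) → 1 H
  atom 5: C, bond orders sum to 3 (valence 4) → 1 H
  atom 6: C, bond orders sum to 4 (valence 4) → 0 H
  atom 7: I (halogen, monovalent) → 0 H
  atom 8: C, bond orders sum to 4 (valence 4) → 0 H
  atom 9: Cl (halogen, monovalent) → 0 H
  atom 10: C, bond orders sum to 4 (valence 4) → 0 H
  atom 11: C, bond orders sum to 4 (valence 4) → 0 H
  atom 12: C, bond orders sum to 4 (valence 4) → 0 H
  atom 13: C, bond orders sum to 4 (valence 4) → 0 H
  atom 14: N, bond orders sum to 1 (valence 3) → 2 H
  atom 15: O, bond orders sum to 2 (valence 2) → 0 H
  atom 16: C, bond orders sum to 3 (valence 4) → 1 H
  atom 17: C, bond orders sum to 3 (valence 4) → 1 H
  atom 18: C, bond orders sum to 4 (valence 4) → 0 H
  atom 19: C, bond orders sum to 3 (valence 4) → 1 H
  atom 20: C, bond orders sum to 4 (valence 4) → 0 H
  atom 21: N, bond orders sum to 3 (valence 3) → 0 H
Total hydrogens: 7.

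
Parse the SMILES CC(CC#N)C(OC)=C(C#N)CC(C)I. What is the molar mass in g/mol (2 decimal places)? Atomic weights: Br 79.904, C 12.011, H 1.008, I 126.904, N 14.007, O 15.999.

318.16 g/mol

First, the molecular formula is C11H15IN2O (counting implicit H from valence).
  C: 11 × 12.011 = 132.121
  H: 15 × 1.008 = 15.120
  I: 1 × 126.904 = 126.904
  N: 2 × 14.007 = 28.014
  O: 1 × 15.999 = 15.999
Sum: 11×12.011 + 15×1.008 + 1×126.904 + 2×14.007 + 1×15.999 = 318.158 → 318.16 g/mol.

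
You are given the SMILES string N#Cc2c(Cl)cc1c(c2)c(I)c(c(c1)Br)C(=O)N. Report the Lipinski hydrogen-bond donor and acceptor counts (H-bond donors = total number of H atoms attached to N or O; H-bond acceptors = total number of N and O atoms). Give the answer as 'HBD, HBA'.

Donors: find every N or O and count the H atoms it carries.
  atom 1 (N): bond orders sum to 3 → 0 H
  atom 17 (O): bond orders sum to 2 → 0 H
  atom 18 (N): bond orders sum to 1 → 2 H
Lipinski HBD = 2.
Acceptors: N atoms = 2, O atoms = 1 → HBA = 3.

2, 3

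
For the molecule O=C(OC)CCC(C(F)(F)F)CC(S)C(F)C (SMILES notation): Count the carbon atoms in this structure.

10

Count every carbon token in the SMILES (each C, including those in ring-closure positions and inside branches).
Carbon count: 10.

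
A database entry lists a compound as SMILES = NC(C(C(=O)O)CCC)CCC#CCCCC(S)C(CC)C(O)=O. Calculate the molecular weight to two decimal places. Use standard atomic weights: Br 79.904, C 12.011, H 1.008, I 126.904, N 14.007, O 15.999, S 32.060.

First, the molecular formula is C18H31NO4S (counting implicit H from valence).
  C: 18 × 12.011 = 216.198
  H: 31 × 1.008 = 31.248
  N: 1 × 14.007 = 14.007
  O: 4 × 15.999 = 63.996
  S: 1 × 32.060 = 32.060
Sum: 18×12.011 + 31×1.008 + 1×14.007 + 4×15.999 + 1×32.060 = 357.509 → 357.51 g/mol.

357.51 g/mol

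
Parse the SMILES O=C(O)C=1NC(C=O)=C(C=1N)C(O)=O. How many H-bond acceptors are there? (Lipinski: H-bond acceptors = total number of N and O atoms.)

N atoms: 2; O atoms: 5.
Lipinski HBA = 2 + 5 = 7.

7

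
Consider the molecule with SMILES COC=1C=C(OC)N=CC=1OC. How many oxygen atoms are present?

Scan the SMILES for O atoms (remember two-letter symbols like Cl and Br are single atoms).
Oxygen count: 3.

3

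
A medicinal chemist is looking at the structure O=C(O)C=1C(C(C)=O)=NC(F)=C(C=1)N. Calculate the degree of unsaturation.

6

Degree of unsaturation = (number of rings) + (number of π bonds).
Ring closures in the SMILES: 1.
π bonds: 5 double bonds (each 1 DoU) → 5 DoU from unsaturation.
Total DoU = 1 + 5 = 6.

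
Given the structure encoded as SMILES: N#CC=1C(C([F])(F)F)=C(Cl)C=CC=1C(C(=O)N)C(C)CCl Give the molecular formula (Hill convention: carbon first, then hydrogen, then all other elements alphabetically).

C13H11Cl2F3N2O

Walk through each heavy atom and fill implicit hydrogens from standard valence (C 4, N 3, O 2, S 2, halogen 1):
  atom 1: N, bond orders sum to 3 (valence 3) → 0 H
  atom 2: C, bond orders sum to 4 (valence 4) → 0 H
  atom 3: C, bond orders sum to 4 (valence 4) → 0 H
  atom 4: C, bond orders sum to 4 (valence 4) → 0 H
  atom 5: C, bond orders sum to 4 (valence 4) → 0 H
  atom 6: F with explicit H count 0
  atom 7: F (halogen, monovalent) → 0 H
  atom 8: F (halogen, monovalent) → 0 H
  atom 9: C, bond orders sum to 4 (valence 4) → 0 H
  atom 10: Cl (halogen, monovalent) → 0 H
  atom 11: C, bond orders sum to 3 (valence 4) → 1 H
  atom 12: C, bond orders sum to 3 (valence 4) → 1 H
  atom 13: C, bond orders sum to 4 (valence 4) → 0 H
  atom 14: C, bond orders sum to 3 (valence 4) → 1 H
  atom 15: C, bond orders sum to 4 (valence 4) → 0 H
  atom 16: O, bond orders sum to 2 (valence 2) → 0 H
  atom 17: N, bond orders sum to 1 (valence 3) → 2 H
  atom 18: C, bond orders sum to 3 (valence 4) → 1 H
  atom 19: C, bond orders sum to 1 (valence 4) → 3 H
  atom 20: C, bond orders sum to 2 (valence 4) → 2 H
  atom 21: Cl (halogen, monovalent) → 0 H
Totals → C:13, H:11, Cl:2, F:3, N:2, O:1.
In Hill order: C13H11Cl2F3N2O.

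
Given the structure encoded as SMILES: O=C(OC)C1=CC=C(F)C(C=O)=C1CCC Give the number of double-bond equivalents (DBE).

6

Molecular formula: C12H13FO3.
DoU = (2C + 2 + N − H − X) / 2, where X is the halogen count and O/S are ignored.
    = (2·12 + 2 + 0 − 13 − 1) / 2 = 12 / 2 = 6.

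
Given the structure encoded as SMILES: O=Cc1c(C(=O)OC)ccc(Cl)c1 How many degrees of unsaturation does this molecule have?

6

Molecular formula: C9H7ClO3.
DoU = (2C + 2 + N − H − X) / 2, where X is the halogen count and O/S are ignored.
    = (2·9 + 2 + 0 − 7 − 1) / 2 = 12 / 2 = 6.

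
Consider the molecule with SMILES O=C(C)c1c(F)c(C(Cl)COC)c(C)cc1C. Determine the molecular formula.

C13H16ClFO2

Walk through each heavy atom and fill implicit hydrogens from standard valence (C 4, N 3, O 2, S 2, halogen 1); for lowercase aromatic atoms, an aromatic c carries 1 H when it has two neighbours and 0 H with three, and aromatic n carries 0 H:
  atom 1: O, bond orders sum to 2 (valence 2) → 0 H
  atom 2: C, bond orders sum to 4 (valence 4) → 0 H
  atom 3: C, bond orders sum to 1 (valence 4) → 3 H
  atom 4: aromatic c, 3 neighbours → 0 H
  atom 5: aromatic c, 3 neighbours → 0 H
  atom 6: F (halogen, monovalent) → 0 H
  atom 7: aromatic c, 3 neighbours → 0 H
  atom 8: C, bond orders sum to 3 (valence 4) → 1 H
  atom 9: Cl (halogen, monovalent) → 0 H
  atom 10: C, bond orders sum to 2 (valence 4) → 2 H
  atom 11: O, bond orders sum to 2 (valence 2) → 0 H
  atom 12: C, bond orders sum to 1 (valence 4) → 3 H
  atom 13: aromatic c, 3 neighbours → 0 H
  atom 14: C, bond orders sum to 1 (valence 4) → 3 H
  atom 15: aromatic c, 2 neighbours → 1 H
  atom 16: aromatic c, 3 neighbours → 0 H
  atom 17: C, bond orders sum to 1 (valence 4) → 3 H
Totals → C:13, H:16, Cl:1, F:1, O:2.
In Hill order: C13H16ClFO2.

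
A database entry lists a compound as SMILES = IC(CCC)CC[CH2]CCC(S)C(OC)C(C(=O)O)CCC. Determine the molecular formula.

Walk through each heavy atom and fill implicit hydrogens from standard valence (C 4, N 3, O 2, S 2, halogen 1):
  atom 1: I (halogen, monovalent) → 0 H
  atom 2: C, bond orders sum to 3 (valence 4) → 1 H
  atom 3: C, bond orders sum to 2 (valence 4) → 2 H
  atom 4: C, bond orders sum to 2 (valence 4) → 2 H
  atom 5: C, bond orders sum to 1 (valence 4) → 3 H
  atom 6: C, bond orders sum to 2 (valence 4) → 2 H
  atom 7: C, bond orders sum to 2 (valence 4) → 2 H
  atom 8: C with explicit H count 2
  atom 9: C, bond orders sum to 2 (valence 4) → 2 H
  atom 10: C, bond orders sum to 2 (valence 4) → 2 H
  atom 11: C, bond orders sum to 3 (valence 4) → 1 H
  atom 12: S, bond orders sum to 1 (valence 2) → 1 H
  atom 13: C, bond orders sum to 3 (valence 4) → 1 H
  atom 14: O, bond orders sum to 2 (valence 2) → 0 H
  atom 15: C, bond orders sum to 1 (valence 4) → 3 H
  atom 16: C, bond orders sum to 3 (valence 4) → 1 H
  atom 17: C, bond orders sum to 4 (valence 4) → 0 H
  atom 18: O, bond orders sum to 2 (valence 2) → 0 H
  atom 19: O, bond orders sum to 1 (valence 2) → 1 H
  atom 20: C, bond orders sum to 2 (valence 4) → 2 H
  atom 21: C, bond orders sum to 2 (valence 4) → 2 H
  atom 22: C, bond orders sum to 1 (valence 4) → 3 H
Totals → C:17, H:33, I:1, O:3, S:1.
In Hill order: C17H33IO3S.

C17H33IO3S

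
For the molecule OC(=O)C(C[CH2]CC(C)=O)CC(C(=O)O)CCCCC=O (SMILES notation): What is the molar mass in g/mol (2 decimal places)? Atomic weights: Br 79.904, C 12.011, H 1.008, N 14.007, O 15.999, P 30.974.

300.35 g/mol

First, the molecular formula is C15H24O6 (counting implicit H from valence).
  C: 15 × 12.011 = 180.165
  H: 24 × 1.008 = 24.192
  O: 6 × 15.999 = 95.994
Sum: 15×12.011 + 24×1.008 + 6×15.999 = 300.351 → 300.35 g/mol.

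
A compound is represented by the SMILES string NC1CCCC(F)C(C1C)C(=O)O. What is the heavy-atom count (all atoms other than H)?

13

Every atom symbol written in the SMILES (organic subset) is one heavy atom; implicit H are not written.
Heavy atoms by element → C:9, F:1, N:1, O:2.
Total: 13.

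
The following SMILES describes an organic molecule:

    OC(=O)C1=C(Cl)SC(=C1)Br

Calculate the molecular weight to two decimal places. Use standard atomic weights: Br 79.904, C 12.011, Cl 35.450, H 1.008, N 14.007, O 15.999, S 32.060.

First, the molecular formula is C5H2BrClO2S (counting implicit H from valence).
  Br: 1 × 79.904 = 79.904
  C: 5 × 12.011 = 60.055
  Cl: 1 × 35.450 = 35.450
  H: 2 × 1.008 = 2.016
  O: 2 × 15.999 = 31.998
  S: 1 × 32.060 = 32.060
Sum: 1×79.904 + 5×12.011 + 1×35.450 + 2×1.008 + 2×15.999 + 1×32.060 = 241.483 → 241.48 g/mol.

241.48 g/mol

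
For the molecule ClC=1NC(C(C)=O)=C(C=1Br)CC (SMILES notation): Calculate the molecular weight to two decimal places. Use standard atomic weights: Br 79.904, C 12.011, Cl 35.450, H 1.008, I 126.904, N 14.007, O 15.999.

250.52 g/mol

First, the molecular formula is C8H9BrClNO (counting implicit H from valence).
  Br: 1 × 79.904 = 79.904
  C: 8 × 12.011 = 96.088
  Cl: 1 × 35.450 = 35.450
  H: 9 × 1.008 = 9.072
  N: 1 × 14.007 = 14.007
  O: 1 × 15.999 = 15.999
Sum: 1×79.904 + 8×12.011 + 1×35.450 + 9×1.008 + 1×14.007 + 1×15.999 = 250.520 → 250.52 g/mol.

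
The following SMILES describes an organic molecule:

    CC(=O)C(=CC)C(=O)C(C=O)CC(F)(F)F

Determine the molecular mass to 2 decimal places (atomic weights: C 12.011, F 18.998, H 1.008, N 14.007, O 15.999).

236.19 g/mol

First, the molecular formula is C10H11F3O3 (counting implicit H from valence).
  C: 10 × 12.011 = 120.110
  F: 3 × 18.998 = 56.994
  H: 11 × 1.008 = 11.088
  O: 3 × 15.999 = 47.997
Sum: 10×12.011 + 3×18.998 + 11×1.008 + 3×15.999 = 236.189 → 236.19 g/mol.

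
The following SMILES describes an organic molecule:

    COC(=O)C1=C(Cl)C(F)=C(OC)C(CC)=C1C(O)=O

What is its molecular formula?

C12H12ClFO5

Walk through each heavy atom and fill implicit hydrogens from standard valence (C 4, N 3, O 2, S 2, halogen 1):
  atom 1: C, bond orders sum to 1 (valence 4) → 3 H
  atom 2: O, bond orders sum to 2 (valence 2) → 0 H
  atom 3: C, bond orders sum to 4 (valence 4) → 0 H
  atom 4: O, bond orders sum to 2 (valence 2) → 0 H
  atom 5: C, bond orders sum to 4 (valence 4) → 0 H
  atom 6: C, bond orders sum to 4 (valence 4) → 0 H
  atom 7: Cl (halogen, monovalent) → 0 H
  atom 8: C, bond orders sum to 4 (valence 4) → 0 H
  atom 9: F (halogen, monovalent) → 0 H
  atom 10: C, bond orders sum to 4 (valence 4) → 0 H
  atom 11: O, bond orders sum to 2 (valence 2) → 0 H
  atom 12: C, bond orders sum to 1 (valence 4) → 3 H
  atom 13: C, bond orders sum to 4 (valence 4) → 0 H
  atom 14: C, bond orders sum to 2 (valence 4) → 2 H
  atom 15: C, bond orders sum to 1 (valence 4) → 3 H
  atom 16: C, bond orders sum to 4 (valence 4) → 0 H
  atom 17: C, bond orders sum to 4 (valence 4) → 0 H
  atom 18: O, bond orders sum to 1 (valence 2) → 1 H
  atom 19: O, bond orders sum to 2 (valence 2) → 0 H
Totals → C:12, H:12, Cl:1, F:1, O:5.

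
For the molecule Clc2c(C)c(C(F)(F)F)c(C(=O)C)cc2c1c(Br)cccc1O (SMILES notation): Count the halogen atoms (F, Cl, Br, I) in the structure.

5

Halogen atoms appear at heavy-atom positions 1, 7, 8, 9, 18 (1×Br, 1×Cl, 3×F).
Other groups present: 1 hydroxyl, 1 ketone.
Halogen count: 5.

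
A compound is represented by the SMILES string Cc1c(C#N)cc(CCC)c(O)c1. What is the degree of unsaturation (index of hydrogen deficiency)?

6

Molecular formula: C11H13NO.
DoU = (2C + 2 + N − H − X) / 2, where X is the halogen count and O/S are ignored.
    = (2·11 + 2 + 1 − 13 − 0) / 2 = 12 / 2 = 6.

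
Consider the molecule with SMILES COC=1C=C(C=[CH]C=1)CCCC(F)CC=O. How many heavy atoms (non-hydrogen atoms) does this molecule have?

16

Every atom symbol written in the SMILES (organic subset) is one heavy atom; implicit H are not written.
Heavy atoms by element → C:13, F:1, O:2.
Total: 16.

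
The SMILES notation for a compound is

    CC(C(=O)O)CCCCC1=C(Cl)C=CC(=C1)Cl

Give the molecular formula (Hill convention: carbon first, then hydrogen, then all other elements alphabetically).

Walk through each heavy atom and fill implicit hydrogens from standard valence (C 4, N 3, O 2, S 2, halogen 1):
  atom 1: C, bond orders sum to 1 (valence 4) → 3 H
  atom 2: C, bond orders sum to 3 (valence 4) → 1 H
  atom 3: C, bond orders sum to 4 (valence 4) → 0 H
  atom 4: O, bond orders sum to 2 (valence 2) → 0 H
  atom 5: O, bond orders sum to 1 (valence 2) → 1 H
  atom 6: C, bond orders sum to 2 (valence 4) → 2 H
  atom 7: C, bond orders sum to 2 (valence 4) → 2 H
  atom 8: C, bond orders sum to 2 (valence 4) → 2 H
  atom 9: C, bond orders sum to 2 (valence 4) → 2 H
  atom 10: C, bond orders sum to 4 (valence 4) → 0 H
  atom 11: C, bond orders sum to 4 (valence 4) → 0 H
  atom 12: Cl (halogen, monovalent) → 0 H
  atom 13: C, bond orders sum to 3 (valence 4) → 1 H
  atom 14: C, bond orders sum to 3 (valence 4) → 1 H
  atom 15: C, bond orders sum to 4 (valence 4) → 0 H
  atom 16: C, bond orders sum to 3 (valence 4) → 1 H
  atom 17: Cl (halogen, monovalent) → 0 H
Totals → C:13, H:16, Cl:2, O:2.
In Hill order: C13H16Cl2O2.

C13H16Cl2O2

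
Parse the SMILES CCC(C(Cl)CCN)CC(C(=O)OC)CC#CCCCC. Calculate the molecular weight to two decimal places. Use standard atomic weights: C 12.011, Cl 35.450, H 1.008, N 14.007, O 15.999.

First, the molecular formula is C17H30ClNO2 (counting implicit H from valence).
  C: 17 × 12.011 = 204.187
  Cl: 1 × 35.450 = 35.450
  H: 30 × 1.008 = 30.240
  N: 1 × 14.007 = 14.007
  O: 2 × 15.999 = 31.998
Sum: 17×12.011 + 1×35.450 + 30×1.008 + 1×14.007 + 2×15.999 = 315.882 → 315.88 g/mol.

315.88 g/mol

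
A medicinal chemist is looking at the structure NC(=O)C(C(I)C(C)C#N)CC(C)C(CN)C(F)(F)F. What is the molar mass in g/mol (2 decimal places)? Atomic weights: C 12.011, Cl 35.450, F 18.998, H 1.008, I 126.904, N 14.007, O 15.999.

405.20 g/mol

First, the molecular formula is C12H19F3IN3O (counting implicit H from valence).
  C: 12 × 12.011 = 144.132
  F: 3 × 18.998 = 56.994
  H: 19 × 1.008 = 19.152
  I: 1 × 126.904 = 126.904
  N: 3 × 14.007 = 42.021
  O: 1 × 15.999 = 15.999
Sum: 12×12.011 + 3×18.998 + 19×1.008 + 1×126.904 + 3×14.007 + 1×15.999 = 405.202 → 405.20 g/mol.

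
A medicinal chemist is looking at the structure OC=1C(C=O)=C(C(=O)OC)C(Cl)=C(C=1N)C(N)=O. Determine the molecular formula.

C10H9ClN2O5

Walk through each heavy atom and fill implicit hydrogens from standard valence (C 4, N 3, O 2, S 2, halogen 1):
  atom 1: O, bond orders sum to 1 (valence 2) → 1 H
  atom 2: C, bond orders sum to 4 (valence 4) → 0 H
  atom 3: C, bond orders sum to 4 (valence 4) → 0 H
  atom 4: C, bond orders sum to 3 (valence 4) → 1 H
  atom 5: O, bond orders sum to 2 (valence 2) → 0 H
  atom 6: C, bond orders sum to 4 (valence 4) → 0 H
  atom 7: C, bond orders sum to 4 (valence 4) → 0 H
  atom 8: O, bond orders sum to 2 (valence 2) → 0 H
  atom 9: O, bond orders sum to 2 (valence 2) → 0 H
  atom 10: C, bond orders sum to 1 (valence 4) → 3 H
  atom 11: C, bond orders sum to 4 (valence 4) → 0 H
  atom 12: Cl (halogen, monovalent) → 0 H
  atom 13: C, bond orders sum to 4 (valence 4) → 0 H
  atom 14: C, bond orders sum to 4 (valence 4) → 0 H
  atom 15: N, bond orders sum to 1 (valence 3) → 2 H
  atom 16: C, bond orders sum to 4 (valence 4) → 0 H
  atom 17: N, bond orders sum to 1 (valence 3) → 2 H
  atom 18: O, bond orders sum to 2 (valence 2) → 0 H
Totals → C:10, H:9, Cl:1, N:2, O:5.
In Hill order: C10H9ClN2O5.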